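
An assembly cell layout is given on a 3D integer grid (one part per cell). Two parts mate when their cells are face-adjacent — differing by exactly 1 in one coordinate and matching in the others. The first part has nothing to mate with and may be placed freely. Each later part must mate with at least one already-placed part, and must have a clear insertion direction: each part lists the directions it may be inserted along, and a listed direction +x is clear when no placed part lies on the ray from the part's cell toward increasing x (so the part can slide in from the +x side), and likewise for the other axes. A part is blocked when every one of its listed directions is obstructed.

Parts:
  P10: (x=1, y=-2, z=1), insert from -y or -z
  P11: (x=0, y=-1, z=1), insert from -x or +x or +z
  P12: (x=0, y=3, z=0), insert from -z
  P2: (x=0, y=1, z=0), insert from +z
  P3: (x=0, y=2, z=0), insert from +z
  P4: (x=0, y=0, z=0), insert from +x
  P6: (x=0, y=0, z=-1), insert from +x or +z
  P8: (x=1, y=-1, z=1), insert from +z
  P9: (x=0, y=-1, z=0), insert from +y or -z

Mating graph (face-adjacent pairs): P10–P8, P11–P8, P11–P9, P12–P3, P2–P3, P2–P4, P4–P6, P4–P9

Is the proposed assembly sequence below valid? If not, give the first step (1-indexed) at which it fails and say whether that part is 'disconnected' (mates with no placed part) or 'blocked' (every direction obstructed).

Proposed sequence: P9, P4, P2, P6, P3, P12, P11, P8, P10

1. P9@(0, -1, 0) [+y clear] — {P9}
2. P4@(0, 0, 0) [+x clear] — {P4, P9}
3. P2@(0, 1, 0) [+z clear] — {P2, P4, P9}
4. P6@(0, 0, -1) [+x clear] — {P2, P4, P6, P9}
5. P3@(0, 2, 0) [+z clear] — {P2, P3, P4, P6, P9}
6. P12@(0, 3, 0) [-z clear] — {P12, P2, P3, P4, P6, P9}
7. P11@(0, -1, 1) [-x clear] — {P11, P12, P2, P3, P4, P6, P9}
8. P8@(1, -1, 1) [+z clear] — {P11, P12, P2, P3, P4, P6, P8, P9}
9. P10@(1, -2, 1) [-y clear] — {P10, P11, P12, P2, P3, P4, P6, P8, P9}

Valid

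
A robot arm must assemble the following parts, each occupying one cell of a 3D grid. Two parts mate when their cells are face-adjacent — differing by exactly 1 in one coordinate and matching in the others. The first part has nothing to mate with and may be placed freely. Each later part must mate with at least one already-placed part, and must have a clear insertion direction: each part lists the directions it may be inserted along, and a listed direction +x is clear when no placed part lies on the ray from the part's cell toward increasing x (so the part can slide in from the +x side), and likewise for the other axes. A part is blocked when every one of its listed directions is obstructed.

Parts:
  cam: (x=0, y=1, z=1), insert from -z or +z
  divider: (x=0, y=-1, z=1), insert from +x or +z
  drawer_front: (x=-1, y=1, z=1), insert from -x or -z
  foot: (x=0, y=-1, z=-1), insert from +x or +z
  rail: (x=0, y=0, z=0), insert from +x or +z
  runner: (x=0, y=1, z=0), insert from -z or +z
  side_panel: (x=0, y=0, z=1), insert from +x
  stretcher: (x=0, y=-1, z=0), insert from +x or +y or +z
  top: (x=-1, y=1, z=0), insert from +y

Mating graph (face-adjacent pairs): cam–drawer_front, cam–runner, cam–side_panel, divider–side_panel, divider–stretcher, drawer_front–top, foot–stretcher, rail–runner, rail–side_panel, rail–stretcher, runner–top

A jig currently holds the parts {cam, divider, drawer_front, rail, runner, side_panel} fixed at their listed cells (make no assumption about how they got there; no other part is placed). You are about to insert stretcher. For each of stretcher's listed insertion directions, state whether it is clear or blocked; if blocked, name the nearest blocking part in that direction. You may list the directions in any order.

+x: ray from stretcher(0, -1, 0) has no placed part ⇒ clear
+y: nearest on ray is rail@(0, 0, 0) ⇒ blocked
+z: nearest on ray is divider@(0, -1, 1) ⇒ blocked

+x: clear; +y: blocked by rail; +z: blocked by divider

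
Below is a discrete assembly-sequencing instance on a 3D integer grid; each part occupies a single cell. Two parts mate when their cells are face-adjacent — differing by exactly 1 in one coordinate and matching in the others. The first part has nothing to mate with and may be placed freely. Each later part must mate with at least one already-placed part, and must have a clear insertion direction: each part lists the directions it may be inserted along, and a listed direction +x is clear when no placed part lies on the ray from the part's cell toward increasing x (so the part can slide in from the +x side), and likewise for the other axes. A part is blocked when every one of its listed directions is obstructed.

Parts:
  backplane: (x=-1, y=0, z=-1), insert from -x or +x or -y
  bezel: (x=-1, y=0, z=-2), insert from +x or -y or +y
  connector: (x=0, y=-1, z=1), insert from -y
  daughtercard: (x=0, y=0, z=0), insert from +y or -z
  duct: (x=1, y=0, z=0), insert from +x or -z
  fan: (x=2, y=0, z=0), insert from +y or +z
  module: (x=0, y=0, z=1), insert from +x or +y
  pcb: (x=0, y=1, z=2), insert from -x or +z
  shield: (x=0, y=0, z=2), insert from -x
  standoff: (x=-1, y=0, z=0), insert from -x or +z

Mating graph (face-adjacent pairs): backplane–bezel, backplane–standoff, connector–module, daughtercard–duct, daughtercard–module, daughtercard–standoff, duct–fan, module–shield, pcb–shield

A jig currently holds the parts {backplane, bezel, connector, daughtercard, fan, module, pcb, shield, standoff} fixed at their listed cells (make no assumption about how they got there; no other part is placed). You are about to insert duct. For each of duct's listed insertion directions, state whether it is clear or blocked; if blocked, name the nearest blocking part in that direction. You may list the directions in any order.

+x: nearest on ray is fan@(2, 0, 0) ⇒ blocked
-z: ray from duct(1, 0, 0) has no placed part ⇒ clear

+x: blocked by fan; -z: clear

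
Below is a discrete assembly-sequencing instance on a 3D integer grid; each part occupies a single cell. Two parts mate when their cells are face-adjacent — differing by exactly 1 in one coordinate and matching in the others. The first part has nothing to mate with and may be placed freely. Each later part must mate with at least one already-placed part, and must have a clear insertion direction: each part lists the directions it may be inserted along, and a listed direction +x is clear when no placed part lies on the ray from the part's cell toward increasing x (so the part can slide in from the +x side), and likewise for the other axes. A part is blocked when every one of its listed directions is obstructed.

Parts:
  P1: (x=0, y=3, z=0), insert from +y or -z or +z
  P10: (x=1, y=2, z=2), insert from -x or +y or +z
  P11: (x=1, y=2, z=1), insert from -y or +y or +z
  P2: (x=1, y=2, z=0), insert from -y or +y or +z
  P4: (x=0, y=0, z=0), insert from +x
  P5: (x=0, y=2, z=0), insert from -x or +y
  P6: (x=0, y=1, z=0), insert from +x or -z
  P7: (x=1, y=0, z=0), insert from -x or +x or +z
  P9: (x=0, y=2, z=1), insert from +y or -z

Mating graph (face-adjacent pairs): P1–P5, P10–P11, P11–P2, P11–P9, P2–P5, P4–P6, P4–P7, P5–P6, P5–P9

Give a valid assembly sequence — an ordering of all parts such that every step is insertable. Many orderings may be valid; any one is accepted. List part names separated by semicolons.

P6; P5; P1; P2; P4; P7; P9; P11; P10

1. P6@(0, 1, 0) [+x clear] — {P6}
2. P5@(0, 2, 0) [-x clear] — {P5, P6}
3. P1@(0, 3, 0) [+y clear] — {P1, P5, P6}
4. P2@(1, 2, 0) [-y clear] — {P1, P2, P5, P6}
5. P4@(0, 0, 0) [+x clear] — {P1, P2, P4, P5, P6}
6. P7@(1, 0, 0) [+x clear] — {P1, P2, P4, P5, P6, P7}
7. P9@(0, 2, 1) [+y clear] — {P1, P2, P4, P5, P6, P7, P9}
8. P11@(1, 2, 1) [-y clear] — {P1, P11, P2, P4, P5, P6, P7, P9}
9. P10@(1, 2, 2) [-x clear] — {P1, P10, P11, P2, P4, P5, P6, P7, P9}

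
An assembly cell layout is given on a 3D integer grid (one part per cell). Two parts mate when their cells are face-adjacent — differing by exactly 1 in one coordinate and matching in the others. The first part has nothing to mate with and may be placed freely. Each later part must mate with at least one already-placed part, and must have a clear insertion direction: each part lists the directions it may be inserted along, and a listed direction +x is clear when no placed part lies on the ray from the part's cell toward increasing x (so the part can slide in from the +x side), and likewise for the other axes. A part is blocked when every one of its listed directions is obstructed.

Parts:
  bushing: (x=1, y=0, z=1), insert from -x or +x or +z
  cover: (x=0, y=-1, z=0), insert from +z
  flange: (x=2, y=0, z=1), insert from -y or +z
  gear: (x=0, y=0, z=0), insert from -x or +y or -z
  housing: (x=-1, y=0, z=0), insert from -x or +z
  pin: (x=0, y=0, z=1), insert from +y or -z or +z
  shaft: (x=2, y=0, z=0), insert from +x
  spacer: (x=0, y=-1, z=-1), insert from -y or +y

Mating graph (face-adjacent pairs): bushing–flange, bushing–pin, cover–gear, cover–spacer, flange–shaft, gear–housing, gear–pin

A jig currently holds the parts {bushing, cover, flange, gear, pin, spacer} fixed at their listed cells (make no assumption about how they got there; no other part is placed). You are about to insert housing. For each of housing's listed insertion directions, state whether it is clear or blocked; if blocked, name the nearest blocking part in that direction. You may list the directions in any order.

-x: ray from housing(-1, 0, 0) has no placed part ⇒ clear
+z: ray from housing(-1, 0, 0) has no placed part ⇒ clear

+z: clear; -x: clear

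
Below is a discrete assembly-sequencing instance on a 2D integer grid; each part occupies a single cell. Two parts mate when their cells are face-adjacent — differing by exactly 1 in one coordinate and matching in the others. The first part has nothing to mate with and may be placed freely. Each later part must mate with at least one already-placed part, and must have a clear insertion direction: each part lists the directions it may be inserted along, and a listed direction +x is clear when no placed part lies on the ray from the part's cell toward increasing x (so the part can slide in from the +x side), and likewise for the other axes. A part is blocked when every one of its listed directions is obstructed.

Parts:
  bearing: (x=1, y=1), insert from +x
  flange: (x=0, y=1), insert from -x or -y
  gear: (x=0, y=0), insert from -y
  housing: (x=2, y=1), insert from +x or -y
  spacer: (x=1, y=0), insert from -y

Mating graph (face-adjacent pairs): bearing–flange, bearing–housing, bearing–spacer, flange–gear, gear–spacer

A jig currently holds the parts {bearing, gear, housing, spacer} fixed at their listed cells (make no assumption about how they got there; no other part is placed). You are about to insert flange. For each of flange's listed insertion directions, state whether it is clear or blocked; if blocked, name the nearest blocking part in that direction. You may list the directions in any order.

-x: ray from flange(0, 1) has no placed part ⇒ clear
-y: nearest on ray is gear@(0, 0) ⇒ blocked

-x: clear; -y: blocked by gear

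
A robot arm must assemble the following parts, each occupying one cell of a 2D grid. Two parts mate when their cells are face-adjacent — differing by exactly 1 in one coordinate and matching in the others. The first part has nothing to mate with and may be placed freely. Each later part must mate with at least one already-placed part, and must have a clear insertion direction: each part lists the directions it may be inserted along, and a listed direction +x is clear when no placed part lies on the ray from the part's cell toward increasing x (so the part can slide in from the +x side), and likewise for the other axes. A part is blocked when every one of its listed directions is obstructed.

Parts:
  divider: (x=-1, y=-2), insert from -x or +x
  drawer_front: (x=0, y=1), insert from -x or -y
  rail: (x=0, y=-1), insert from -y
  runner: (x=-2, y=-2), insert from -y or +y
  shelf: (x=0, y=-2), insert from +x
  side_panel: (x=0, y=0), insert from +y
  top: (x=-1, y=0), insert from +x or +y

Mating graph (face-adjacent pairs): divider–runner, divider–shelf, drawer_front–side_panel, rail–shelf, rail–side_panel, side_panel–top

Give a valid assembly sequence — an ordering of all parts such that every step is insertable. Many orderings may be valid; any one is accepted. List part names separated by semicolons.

1. top@(-1, 0) [+x clear] — {top}
2. side_panel@(0, 0) [+y clear] — {side_panel, top}
3. rail@(0, -1) [-y clear] — {rail, side_panel, top}
4. drawer_front@(0, 1) [-x clear] — {drawer_front, rail, side_panel, top}
5. shelf@(0, -2) [+x clear] — {drawer_front, rail, shelf, side_panel, top}
6. divider@(-1, -2) [-x clear] — {divider, drawer_front, rail, shelf, side_panel, top}
7. runner@(-2, -2) [-y clear] — {divider, drawer_front, rail, runner, shelf, side_panel, top}

top; side_panel; rail; drawer_front; shelf; divider; runner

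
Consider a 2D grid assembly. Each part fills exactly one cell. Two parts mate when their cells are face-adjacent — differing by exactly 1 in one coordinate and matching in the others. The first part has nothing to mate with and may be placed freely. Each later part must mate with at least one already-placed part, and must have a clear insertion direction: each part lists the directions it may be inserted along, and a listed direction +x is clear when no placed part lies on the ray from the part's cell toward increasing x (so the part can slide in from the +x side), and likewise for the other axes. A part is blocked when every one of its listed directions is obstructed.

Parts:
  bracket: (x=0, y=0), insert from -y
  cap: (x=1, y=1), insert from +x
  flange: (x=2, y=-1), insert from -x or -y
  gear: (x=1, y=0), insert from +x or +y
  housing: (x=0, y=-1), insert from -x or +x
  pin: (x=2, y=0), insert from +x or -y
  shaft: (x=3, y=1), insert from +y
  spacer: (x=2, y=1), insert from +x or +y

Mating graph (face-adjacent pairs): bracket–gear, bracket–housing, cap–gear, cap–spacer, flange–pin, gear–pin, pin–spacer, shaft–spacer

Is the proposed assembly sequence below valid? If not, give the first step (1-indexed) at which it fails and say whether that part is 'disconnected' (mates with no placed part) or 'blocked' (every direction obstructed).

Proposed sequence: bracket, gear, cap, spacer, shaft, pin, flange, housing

Valid

1. bracket@(0, 0) [-y clear] — {bracket}
2. gear@(1, 0) [+x clear] — {bracket, gear}
3. cap@(1, 1) [+x clear] — {bracket, cap, gear}
4. spacer@(2, 1) [+x clear] — {bracket, cap, gear, spacer}
5. shaft@(3, 1) [+y clear] — {bracket, cap, gear, shaft, spacer}
6. pin@(2, 0) [+x clear] — {bracket, cap, gear, pin, shaft, spacer}
7. flange@(2, -1) [-x clear] — {bracket, cap, flange, gear, pin, shaft, spacer}
8. housing@(0, -1) [-x clear] — {bracket, cap, flange, gear, housing, pin, shaft, spacer}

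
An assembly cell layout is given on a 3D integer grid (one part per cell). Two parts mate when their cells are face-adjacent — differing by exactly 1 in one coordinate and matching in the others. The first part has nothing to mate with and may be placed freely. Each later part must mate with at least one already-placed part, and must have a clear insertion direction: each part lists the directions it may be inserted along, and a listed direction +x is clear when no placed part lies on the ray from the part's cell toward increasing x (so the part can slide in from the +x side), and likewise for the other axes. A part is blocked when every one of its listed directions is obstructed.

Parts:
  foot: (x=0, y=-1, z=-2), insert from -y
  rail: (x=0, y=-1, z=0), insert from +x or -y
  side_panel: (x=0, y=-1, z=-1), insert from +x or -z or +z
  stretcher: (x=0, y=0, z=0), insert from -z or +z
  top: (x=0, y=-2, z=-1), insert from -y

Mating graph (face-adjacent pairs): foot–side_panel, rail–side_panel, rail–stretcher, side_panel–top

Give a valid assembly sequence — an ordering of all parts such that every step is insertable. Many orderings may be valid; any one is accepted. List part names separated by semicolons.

side_panel; top; rail; stretcher; foot

1. side_panel@(0, -1, -1) [+x clear] — {side_panel}
2. top@(0, -2, -1) [-y clear] — {side_panel, top}
3. rail@(0, -1, 0) [+x clear] — {rail, side_panel, top}
4. stretcher@(0, 0, 0) [-z clear] — {rail, side_panel, stretcher, top}
5. foot@(0, -1, -2) [-y clear] — {foot, rail, side_panel, stretcher, top}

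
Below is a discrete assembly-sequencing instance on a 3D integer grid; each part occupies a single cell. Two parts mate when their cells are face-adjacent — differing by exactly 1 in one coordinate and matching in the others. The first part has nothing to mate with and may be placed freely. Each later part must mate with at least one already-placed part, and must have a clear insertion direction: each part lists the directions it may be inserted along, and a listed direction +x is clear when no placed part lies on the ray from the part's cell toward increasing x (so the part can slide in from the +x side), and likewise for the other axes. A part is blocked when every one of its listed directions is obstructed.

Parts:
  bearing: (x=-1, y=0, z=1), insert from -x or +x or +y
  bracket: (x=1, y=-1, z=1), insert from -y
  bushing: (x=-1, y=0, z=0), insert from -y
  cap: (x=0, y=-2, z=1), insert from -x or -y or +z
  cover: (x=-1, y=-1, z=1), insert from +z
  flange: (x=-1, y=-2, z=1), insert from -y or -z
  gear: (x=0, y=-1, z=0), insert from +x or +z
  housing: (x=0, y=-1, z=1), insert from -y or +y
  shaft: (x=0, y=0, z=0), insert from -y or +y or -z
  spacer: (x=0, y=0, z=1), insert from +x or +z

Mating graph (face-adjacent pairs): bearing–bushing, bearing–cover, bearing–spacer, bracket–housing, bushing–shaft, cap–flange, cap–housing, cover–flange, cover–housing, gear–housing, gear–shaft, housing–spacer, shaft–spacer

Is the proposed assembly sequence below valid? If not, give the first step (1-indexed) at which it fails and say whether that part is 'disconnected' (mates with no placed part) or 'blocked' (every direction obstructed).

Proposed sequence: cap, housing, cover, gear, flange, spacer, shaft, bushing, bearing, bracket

1. cap@(0, -2, 1) [-x clear] — {cap}
2. housing@(0, -1, 1) [+y clear] — {cap, housing}
3. cover@(-1, -1, 1) [+z clear] — {cap, cover, housing}
4. gear@(0, -1, 0) [+x clear] — {cap, cover, gear, housing}
5. flange@(-1, -2, 1) [-y clear] — {cap, cover, flange, gear, housing}
6. spacer@(0, 0, 1) [+x clear] — {cap, cover, flange, gear, housing, spacer}
7. shaft@(0, 0, 0) [+y clear] — {cap, cover, flange, gear, housing, shaft, spacer}
8. bushing@(-1, 0, 0) [-y clear] — {bushing, cap, cover, flange, gear, housing, shaft, spacer}
9. bearing@(-1, 0, 1) [-x clear] — {bearing, bushing, cap, cover, flange, gear, housing, shaft, spacer}
10. bracket@(1, -1, 1) [-y clear] — {bearing, bracket, bushing, cap, cover, flange, gear, housing, shaft, spacer}

Valid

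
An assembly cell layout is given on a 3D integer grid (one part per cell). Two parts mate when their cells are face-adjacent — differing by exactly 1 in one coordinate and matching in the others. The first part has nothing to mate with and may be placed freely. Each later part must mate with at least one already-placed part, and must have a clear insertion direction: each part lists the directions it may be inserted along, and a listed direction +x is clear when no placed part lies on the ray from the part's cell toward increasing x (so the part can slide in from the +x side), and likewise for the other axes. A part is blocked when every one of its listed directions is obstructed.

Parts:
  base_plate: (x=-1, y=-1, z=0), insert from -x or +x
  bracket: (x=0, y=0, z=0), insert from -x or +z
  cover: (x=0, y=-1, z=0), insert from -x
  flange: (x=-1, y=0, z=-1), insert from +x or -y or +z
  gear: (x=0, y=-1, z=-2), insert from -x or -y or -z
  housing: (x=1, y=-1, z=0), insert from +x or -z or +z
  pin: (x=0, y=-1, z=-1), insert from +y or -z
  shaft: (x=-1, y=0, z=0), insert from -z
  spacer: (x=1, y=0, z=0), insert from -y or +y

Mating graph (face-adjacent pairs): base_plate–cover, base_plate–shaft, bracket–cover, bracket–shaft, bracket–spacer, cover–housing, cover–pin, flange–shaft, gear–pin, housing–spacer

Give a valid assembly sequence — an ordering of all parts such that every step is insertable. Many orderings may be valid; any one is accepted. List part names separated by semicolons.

1. housing@(1, -1, 0) [+x clear] — {housing}
2. cover@(0, -1, 0) [-x clear] — {cover, housing}
3. base_plate@(-1, -1, 0) [-x clear] — {base_plate, cover, housing}
4. bracket@(0, 0, 0) [-x clear] — {base_plate, bracket, cover, housing}
5. spacer@(1, 0, 0) [+y clear] — {base_plate, bracket, cover, housing, spacer}
6. shaft@(-1, 0, 0) [-z clear] — {base_plate, bracket, cover, housing, shaft, spacer}
7. flange@(-1, 0, -1) [+x clear] — {base_plate, bracket, cover, flange, housing, shaft, spacer}
8. pin@(0, -1, -1) [+y clear] — {base_plate, bracket, cover, flange, housing, pin, shaft, spacer}
9. gear@(0, -1, -2) [-x clear] — {base_plate, bracket, cover, flange, gear, housing, pin, shaft, spacer}

housing; cover; base_plate; bracket; spacer; shaft; flange; pin; gear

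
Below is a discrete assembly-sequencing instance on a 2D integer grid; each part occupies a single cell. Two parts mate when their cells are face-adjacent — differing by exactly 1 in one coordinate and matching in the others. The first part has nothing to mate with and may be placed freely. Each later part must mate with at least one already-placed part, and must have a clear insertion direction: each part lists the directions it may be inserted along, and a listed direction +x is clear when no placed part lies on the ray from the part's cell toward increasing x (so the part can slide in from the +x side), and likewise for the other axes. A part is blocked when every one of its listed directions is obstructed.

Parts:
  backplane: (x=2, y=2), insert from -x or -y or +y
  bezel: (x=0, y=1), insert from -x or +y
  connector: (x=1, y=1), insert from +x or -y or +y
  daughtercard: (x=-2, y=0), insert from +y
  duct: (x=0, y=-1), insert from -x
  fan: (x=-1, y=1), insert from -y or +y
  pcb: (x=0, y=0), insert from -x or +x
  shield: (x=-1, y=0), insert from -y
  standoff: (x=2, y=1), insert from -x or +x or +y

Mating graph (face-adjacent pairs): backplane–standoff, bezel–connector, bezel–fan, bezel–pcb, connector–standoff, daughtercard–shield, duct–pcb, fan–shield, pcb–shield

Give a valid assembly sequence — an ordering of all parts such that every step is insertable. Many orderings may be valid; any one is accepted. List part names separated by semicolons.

daughtercard; shield; fan; pcb; duct; bezel; connector; standoff; backplane

1. daughtercard@(-2, 0) [+y clear] — {daughtercard}
2. shield@(-1, 0) [-y clear] — {daughtercard, shield}
3. fan@(-1, 1) [+y clear] — {daughtercard, fan, shield}
4. pcb@(0, 0) [+x clear] — {daughtercard, fan, pcb, shield}
5. duct@(0, -1) [-x clear] — {daughtercard, duct, fan, pcb, shield}
6. bezel@(0, 1) [+y clear] — {bezel, daughtercard, duct, fan, pcb, shield}
7. connector@(1, 1) [+x clear] — {bezel, connector, daughtercard, duct, fan, pcb, shield}
8. standoff@(2, 1) [+x clear] — {bezel, connector, daughtercard, duct, fan, pcb, shield, standoff}
9. backplane@(2, 2) [-x clear] — {backplane, bezel, connector, daughtercard, duct, fan, pcb, shield, standoff}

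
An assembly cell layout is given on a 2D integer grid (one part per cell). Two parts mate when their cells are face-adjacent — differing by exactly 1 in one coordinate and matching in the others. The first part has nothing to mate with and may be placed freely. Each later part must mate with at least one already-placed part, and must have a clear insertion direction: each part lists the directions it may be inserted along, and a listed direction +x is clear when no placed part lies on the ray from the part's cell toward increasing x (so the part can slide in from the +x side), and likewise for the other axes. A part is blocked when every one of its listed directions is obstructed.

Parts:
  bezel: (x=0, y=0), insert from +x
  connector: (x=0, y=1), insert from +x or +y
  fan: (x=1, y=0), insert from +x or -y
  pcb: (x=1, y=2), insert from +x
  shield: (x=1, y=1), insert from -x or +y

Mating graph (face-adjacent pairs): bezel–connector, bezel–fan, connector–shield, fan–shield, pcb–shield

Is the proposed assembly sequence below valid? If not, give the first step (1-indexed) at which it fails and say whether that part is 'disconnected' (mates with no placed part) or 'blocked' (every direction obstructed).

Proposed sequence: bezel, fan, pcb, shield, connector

Invalid at step 3 (disconnected)

1. bezel@(0, 0) [+x clear] — {bezel}
2. fan@(1, 0) [+x clear] — {bezel, fan}
3. pcb@(1, 2) — no placed neighbour ⇒ disconnected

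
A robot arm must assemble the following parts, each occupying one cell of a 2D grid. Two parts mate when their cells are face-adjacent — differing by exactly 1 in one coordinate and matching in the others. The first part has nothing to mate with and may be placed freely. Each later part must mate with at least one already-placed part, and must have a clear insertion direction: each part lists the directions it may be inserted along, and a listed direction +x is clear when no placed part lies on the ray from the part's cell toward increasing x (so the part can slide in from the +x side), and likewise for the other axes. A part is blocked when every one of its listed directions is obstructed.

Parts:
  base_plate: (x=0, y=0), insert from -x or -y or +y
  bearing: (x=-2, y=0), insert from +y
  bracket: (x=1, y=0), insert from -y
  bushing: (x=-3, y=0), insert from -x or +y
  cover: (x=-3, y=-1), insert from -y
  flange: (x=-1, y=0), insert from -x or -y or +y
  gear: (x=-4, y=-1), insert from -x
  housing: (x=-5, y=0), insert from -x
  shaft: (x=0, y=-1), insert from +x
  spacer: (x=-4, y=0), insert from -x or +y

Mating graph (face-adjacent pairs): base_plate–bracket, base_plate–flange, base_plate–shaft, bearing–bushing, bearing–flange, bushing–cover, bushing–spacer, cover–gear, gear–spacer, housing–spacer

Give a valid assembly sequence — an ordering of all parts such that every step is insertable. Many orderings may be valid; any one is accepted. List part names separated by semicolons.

gear; cover; bushing; bearing; flange; base_plate; shaft; bracket; spacer; housing

1. gear@(-4, -1) [-x clear] — {gear}
2. cover@(-3, -1) [-y clear] — {cover, gear}
3. bushing@(-3, 0) [-x clear] — {bushing, cover, gear}
4. bearing@(-2, 0) [+y clear] — {bearing, bushing, cover, gear}
5. flange@(-1, 0) [-y clear] — {bearing, bushing, cover, flange, gear}
6. base_plate@(0, 0) [-y clear] — {base_plate, bearing, bushing, cover, flange, gear}
7. shaft@(0, -1) [+x clear] — {base_plate, bearing, bushing, cover, flange, gear, shaft}
8. bracket@(1, 0) [-y clear] — {base_plate, bearing, bracket, bushing, cover, flange, gear, shaft}
9. spacer@(-4, 0) [-x clear] — {base_plate, bearing, bracket, bushing, cover, flange, gear, shaft, spacer}
10. housing@(-5, 0) [-x clear] — {base_plate, bearing, bracket, bushing, cover, flange, gear, housing, shaft, spacer}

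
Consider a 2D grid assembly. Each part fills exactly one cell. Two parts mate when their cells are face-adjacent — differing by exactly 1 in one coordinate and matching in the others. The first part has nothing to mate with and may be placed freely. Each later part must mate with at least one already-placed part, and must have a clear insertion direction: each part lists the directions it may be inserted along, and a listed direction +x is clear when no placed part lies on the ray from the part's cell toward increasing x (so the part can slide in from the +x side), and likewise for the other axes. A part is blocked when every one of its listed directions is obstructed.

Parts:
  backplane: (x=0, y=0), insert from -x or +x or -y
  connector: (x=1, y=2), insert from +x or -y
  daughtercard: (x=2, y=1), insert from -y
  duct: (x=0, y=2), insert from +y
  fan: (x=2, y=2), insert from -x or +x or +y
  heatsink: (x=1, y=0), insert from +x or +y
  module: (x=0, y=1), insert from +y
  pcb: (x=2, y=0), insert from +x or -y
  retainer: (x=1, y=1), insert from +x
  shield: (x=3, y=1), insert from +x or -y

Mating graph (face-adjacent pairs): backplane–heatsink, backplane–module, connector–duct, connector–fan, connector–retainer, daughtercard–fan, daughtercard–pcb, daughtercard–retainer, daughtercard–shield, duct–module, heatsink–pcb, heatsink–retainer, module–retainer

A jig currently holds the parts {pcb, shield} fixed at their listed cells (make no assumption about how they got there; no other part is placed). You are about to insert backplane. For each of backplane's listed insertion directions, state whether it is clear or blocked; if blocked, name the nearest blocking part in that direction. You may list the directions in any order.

-x: ray from backplane(0, 0) has no placed part ⇒ clear
+x: nearest on ray is pcb@(2, 0) ⇒ blocked
-y: ray from backplane(0, 0) has no placed part ⇒ clear

+x: blocked by pcb; -x: clear; -y: clear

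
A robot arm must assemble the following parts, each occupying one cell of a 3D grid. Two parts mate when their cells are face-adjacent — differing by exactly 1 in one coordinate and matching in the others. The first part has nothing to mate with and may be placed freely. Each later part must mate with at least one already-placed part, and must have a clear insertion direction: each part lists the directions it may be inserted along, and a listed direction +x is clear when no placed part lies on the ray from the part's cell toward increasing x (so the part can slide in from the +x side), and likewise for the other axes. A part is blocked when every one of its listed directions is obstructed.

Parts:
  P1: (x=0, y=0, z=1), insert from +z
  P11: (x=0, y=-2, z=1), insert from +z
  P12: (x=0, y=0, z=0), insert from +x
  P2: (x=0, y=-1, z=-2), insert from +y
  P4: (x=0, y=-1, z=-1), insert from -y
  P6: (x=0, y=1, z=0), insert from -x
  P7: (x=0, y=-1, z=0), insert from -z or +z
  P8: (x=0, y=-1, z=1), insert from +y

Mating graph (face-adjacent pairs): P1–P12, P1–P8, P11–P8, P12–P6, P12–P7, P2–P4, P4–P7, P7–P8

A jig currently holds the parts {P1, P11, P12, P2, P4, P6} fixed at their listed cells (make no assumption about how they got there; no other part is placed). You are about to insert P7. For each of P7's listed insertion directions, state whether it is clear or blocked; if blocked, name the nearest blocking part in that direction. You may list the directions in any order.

-z: nearest on ray is P4@(0, -1, -1) ⇒ blocked
+z: ray from P7(0, -1, 0) has no placed part ⇒ clear

+z: clear; -z: blocked by P4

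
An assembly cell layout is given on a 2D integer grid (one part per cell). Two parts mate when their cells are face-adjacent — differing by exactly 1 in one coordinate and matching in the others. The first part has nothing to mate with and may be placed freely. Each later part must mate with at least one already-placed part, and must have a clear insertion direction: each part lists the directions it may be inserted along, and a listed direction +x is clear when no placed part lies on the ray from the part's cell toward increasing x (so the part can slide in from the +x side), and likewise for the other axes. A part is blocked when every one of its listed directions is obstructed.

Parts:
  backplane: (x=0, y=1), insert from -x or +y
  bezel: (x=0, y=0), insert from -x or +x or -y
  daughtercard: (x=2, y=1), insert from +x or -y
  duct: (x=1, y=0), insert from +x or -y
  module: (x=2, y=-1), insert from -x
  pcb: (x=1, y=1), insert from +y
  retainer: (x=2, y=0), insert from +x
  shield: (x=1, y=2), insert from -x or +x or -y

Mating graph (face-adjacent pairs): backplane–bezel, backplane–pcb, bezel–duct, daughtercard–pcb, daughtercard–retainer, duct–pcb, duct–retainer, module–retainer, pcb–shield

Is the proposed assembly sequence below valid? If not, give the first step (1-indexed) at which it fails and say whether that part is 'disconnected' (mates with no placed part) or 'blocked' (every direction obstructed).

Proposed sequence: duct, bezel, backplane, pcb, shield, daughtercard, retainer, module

1. duct@(1, 0) [+x clear] — {duct}
2. bezel@(0, 0) [-x clear] — {bezel, duct}
3. backplane@(0, 1) [-x clear] — {backplane, bezel, duct}
4. pcb@(1, 1) [+y clear] — {backplane, bezel, duct, pcb}
5. shield@(1, 2) [-x clear] — {backplane, bezel, duct, pcb, shield}
6. daughtercard@(2, 1) [+x clear] — {backplane, bezel, daughtercard, duct, pcb, shield}
7. retainer@(2, 0) [+x clear] — {backplane, bezel, daughtercard, duct, pcb, retainer, shield}
8. module@(2, -1) [-x clear] — {backplane, bezel, daughtercard, duct, module, pcb, retainer, shield}

Valid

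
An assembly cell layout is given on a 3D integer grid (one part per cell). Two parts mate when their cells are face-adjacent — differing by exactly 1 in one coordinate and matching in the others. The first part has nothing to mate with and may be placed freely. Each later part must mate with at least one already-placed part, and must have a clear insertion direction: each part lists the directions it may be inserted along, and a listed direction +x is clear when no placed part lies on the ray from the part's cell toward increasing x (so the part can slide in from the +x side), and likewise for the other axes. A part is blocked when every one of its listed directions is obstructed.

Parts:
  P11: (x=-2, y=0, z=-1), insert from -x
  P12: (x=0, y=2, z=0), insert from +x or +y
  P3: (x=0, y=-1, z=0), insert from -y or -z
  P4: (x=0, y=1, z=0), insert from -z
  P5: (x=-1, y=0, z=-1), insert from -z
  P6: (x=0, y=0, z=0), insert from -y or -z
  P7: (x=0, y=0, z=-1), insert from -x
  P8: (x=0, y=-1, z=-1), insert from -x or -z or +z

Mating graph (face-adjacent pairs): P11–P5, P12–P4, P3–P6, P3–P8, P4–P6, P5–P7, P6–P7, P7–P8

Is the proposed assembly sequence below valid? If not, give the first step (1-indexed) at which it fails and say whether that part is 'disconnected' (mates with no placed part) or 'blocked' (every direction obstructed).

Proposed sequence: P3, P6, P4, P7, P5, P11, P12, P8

Valid

1. P3@(0, -1, 0) [-y clear] — {P3}
2. P6@(0, 0, 0) [-z clear] — {P3, P6}
3. P4@(0, 1, 0) [-z clear] — {P3, P4, P6}
4. P7@(0, 0, -1) [-x clear] — {P3, P4, P6, P7}
5. P5@(-1, 0, -1) [-z clear] — {P3, P4, P5, P6, P7}
6. P11@(-2, 0, -1) [-x clear] — {P11, P3, P4, P5, P6, P7}
7. P12@(0, 2, 0) [+x clear] — {P11, P12, P3, P4, P5, P6, P7}
8. P8@(0, -1, -1) [-x clear] — {P11, P12, P3, P4, P5, P6, P7, P8}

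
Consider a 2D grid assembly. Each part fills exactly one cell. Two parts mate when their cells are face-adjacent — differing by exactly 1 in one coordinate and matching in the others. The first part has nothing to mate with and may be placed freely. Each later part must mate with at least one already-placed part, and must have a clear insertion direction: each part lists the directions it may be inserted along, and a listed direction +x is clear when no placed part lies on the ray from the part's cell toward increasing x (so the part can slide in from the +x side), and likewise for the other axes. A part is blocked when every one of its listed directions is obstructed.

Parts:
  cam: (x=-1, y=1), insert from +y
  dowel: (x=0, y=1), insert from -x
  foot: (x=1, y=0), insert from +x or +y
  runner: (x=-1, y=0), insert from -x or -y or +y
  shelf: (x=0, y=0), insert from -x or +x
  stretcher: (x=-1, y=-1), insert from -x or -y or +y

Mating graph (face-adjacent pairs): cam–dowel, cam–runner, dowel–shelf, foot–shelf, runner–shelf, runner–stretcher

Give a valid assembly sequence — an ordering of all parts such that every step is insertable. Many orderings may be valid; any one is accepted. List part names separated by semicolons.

shelf; runner; stretcher; dowel; cam; foot

1. shelf@(0, 0) [-x clear] — {shelf}
2. runner@(-1, 0) [-x clear] — {runner, shelf}
3. stretcher@(-1, -1) [-x clear] — {runner, shelf, stretcher}
4. dowel@(0, 1) [-x clear] — {dowel, runner, shelf, stretcher}
5. cam@(-1, 1) [+y clear] — {cam, dowel, runner, shelf, stretcher}
6. foot@(1, 0) [+x clear] — {cam, dowel, foot, runner, shelf, stretcher}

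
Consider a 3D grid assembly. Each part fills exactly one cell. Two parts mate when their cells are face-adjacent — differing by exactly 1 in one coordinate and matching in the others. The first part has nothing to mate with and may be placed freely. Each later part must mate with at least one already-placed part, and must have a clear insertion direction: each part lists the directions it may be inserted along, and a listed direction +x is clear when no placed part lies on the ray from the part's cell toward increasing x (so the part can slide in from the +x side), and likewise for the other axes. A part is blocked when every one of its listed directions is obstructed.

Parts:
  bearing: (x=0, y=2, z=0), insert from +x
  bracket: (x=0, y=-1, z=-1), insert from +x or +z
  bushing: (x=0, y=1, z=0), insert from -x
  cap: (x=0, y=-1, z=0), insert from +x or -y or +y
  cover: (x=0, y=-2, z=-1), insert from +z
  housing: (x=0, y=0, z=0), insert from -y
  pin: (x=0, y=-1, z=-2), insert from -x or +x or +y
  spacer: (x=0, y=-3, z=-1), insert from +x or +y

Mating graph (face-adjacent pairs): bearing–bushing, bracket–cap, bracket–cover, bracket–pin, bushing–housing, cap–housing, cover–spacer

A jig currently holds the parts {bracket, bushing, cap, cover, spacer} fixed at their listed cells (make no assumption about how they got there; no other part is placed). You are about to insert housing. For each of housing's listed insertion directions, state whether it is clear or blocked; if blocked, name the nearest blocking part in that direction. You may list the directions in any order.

-y: blocked by cap

-y: nearest on ray is cap@(0, -1, 0) ⇒ blocked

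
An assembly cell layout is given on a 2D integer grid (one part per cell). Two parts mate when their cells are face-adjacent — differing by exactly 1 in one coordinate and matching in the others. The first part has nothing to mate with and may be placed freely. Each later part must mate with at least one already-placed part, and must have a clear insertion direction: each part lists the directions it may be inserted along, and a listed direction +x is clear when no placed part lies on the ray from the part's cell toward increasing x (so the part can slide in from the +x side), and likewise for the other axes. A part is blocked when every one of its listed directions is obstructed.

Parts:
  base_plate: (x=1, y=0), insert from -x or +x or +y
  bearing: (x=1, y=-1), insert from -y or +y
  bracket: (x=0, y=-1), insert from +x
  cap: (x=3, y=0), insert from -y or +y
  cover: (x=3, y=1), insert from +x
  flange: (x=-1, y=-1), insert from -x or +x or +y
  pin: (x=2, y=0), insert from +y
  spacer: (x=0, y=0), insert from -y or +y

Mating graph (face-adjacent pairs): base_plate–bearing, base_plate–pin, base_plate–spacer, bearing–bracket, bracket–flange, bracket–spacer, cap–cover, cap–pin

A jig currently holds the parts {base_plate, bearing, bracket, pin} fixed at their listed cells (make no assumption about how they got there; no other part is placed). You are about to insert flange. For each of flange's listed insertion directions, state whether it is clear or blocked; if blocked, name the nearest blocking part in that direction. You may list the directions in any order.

-x: ray from flange(-1, -1) has no placed part ⇒ clear
+x: nearest on ray is bracket@(0, -1) ⇒ blocked
+y: ray from flange(-1, -1) has no placed part ⇒ clear

+x: blocked by bracket; +y: clear; -x: clear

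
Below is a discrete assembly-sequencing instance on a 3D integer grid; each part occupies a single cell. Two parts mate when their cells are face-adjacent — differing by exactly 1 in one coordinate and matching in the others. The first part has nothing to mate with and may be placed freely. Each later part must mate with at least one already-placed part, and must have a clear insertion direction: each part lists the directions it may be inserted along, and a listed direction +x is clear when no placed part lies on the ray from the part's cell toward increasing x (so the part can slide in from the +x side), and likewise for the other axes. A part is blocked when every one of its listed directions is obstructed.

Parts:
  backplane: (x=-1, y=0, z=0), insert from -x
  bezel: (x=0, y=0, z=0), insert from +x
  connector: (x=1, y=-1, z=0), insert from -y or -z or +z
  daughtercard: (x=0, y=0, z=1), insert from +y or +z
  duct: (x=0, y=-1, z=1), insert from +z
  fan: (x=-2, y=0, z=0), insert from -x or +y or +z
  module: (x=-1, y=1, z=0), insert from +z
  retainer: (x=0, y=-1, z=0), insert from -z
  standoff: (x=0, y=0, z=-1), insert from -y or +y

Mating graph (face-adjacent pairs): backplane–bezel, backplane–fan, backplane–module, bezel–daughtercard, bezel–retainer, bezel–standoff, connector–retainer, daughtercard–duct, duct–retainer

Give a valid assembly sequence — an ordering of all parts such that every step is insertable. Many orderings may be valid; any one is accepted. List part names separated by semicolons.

1. module@(-1, 1, 0) [+z clear] — {module}
2. backplane@(-1, 0, 0) [-x clear] — {backplane, module}
3. fan@(-2, 0, 0) [-x clear] — {backplane, fan, module}
4. bezel@(0, 0, 0) [+x clear] — {backplane, bezel, fan, module}
5. retainer@(0, -1, 0) [-z clear] — {backplane, bezel, fan, module, retainer}
6. standoff@(0, 0, -1) [-y clear] — {backplane, bezel, fan, module, retainer, standoff}
7. daughtercard@(0, 0, 1) [+y clear] — {backplane, bezel, daughtercard, fan, module, retainer, standoff}
8. connector@(1, -1, 0) [-y clear] — {backplane, bezel, connector, daughtercard, fan, module, retainer, standoff}
9. duct@(0, -1, 1) [+z clear] — {backplane, bezel, connector, daughtercard, duct, fan, module, retainer, standoff}

module; backplane; fan; bezel; retainer; standoff; daughtercard; connector; duct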